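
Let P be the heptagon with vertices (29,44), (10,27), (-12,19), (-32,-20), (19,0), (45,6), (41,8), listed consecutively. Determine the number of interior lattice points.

The shoelace formula gives twice the area as |(29·27 − 10·44) + (10·19 − (-12)·27) + ((-12)·(-20) − (-32)·19) + ((-32)·0 − 19·(-20)) + (19·6 − 45·0) + (45·8 − 41·6) + (41·44 − 29·8)| = 3885, so the area is 3885/2.
Along each edge there are gcd(|Δx|,|Δy|)+1 lattice points, so counting each shared vertex once the boundary has gcd(19,17) + gcd(22,8) + gcd(20,39) + gcd(51,20) + gcd(26,6) + gcd(4,2) + gcd(12,36) = 1+2+1+1+2+2+12 = 21.
By Pick's theorem A = I + B/2 − 1, so I = 3885/2 − 21/2 + 1 = 1933.

1933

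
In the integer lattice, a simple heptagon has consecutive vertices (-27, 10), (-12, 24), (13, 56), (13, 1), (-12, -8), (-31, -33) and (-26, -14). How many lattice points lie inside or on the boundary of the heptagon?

Using the shoelace formula, 2A = |((-27)·24 − (-12)·10) + ((-12)·56 − 13·24) + (13·1 − 13·56) + (13·(-8) − (-12)·1) + ((-12)·(-33) − (-31)·(-8)) + ((-31)·(-14) − (-26)·(-33)) + ((-26)·10 − (-27)·(-14))| = 3233, so the area is 3233/2.
Along each edge there are gcd(|Δx|,|Δy|)+1 lattice points, so counting each shared vertex once the boundary has gcd(15,14) + gcd(25,32) + gcd(0,55) + gcd(25,9) + gcd(19,25) + gcd(5,19) + gcd(1,24) = 1+1+55+1+1+1+1 = 61.
Pick's theorem gives I = A − B/2 + 1 = 3233/2 − 61/2 + 1 = 1587, so the closed region contains I + B = 1587 + 61 = 1648 lattice points.

1648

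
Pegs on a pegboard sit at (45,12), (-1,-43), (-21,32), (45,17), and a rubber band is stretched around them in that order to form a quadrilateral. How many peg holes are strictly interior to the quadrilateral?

2434

The shoelace formula gives twice the area as |[45·(-43) − (-1)·12] + [(-1)·32 − (-21)·(-43)] + [(-21)·17 − 45·32] + [45·12 − 45·17]| = 4880, so the area is 2440.
The number of boundary lattice points is Σ gcd(|Δx|,|Δy|) = gcd(46,55) + gcd(20,75) + gcd(66,15) + gcd(0,5) = 1+5+3+5 = 14.
By Pick's theorem A = I + B/2 − 1, so I = 2440 − 14/2 + 1 = 2434.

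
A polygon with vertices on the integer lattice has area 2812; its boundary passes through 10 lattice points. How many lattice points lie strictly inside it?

2808

Pick's theorem A = I + B/2 − 1 rearranges to I = A − B/2 + 1 = 2812 − 10/2 + 1 = 2808.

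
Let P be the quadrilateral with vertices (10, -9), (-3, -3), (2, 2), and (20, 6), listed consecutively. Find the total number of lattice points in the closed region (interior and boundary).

170

The shoelace formula gives twice the area as |(10·(-3) − (-3)·(-9)) + ((-3)·2 − 2·(-3)) + (2·6 − 20·2) + (20·(-9) − 10·6)| = 325, so the area is 162.5.
Summing gcd(|Δx|,|Δy|) over the edges gives the boundary count: gcd(13,6) + gcd(5,5) + gcd(18,4) + gcd(10,15) = 1+5+2+5 = 13.
Pick's theorem gives I = A − B/2 + 1 = 162.5 − 13/2 + 1 = 157, so the closed region contains I + B = 157 + 13 = 170 lattice points.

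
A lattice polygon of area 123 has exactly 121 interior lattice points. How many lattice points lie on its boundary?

6

Pick's theorem gives A = I + B/2 − 1, so B = 2(A − I + 1) = 2(123 − 121 + 1) = 6.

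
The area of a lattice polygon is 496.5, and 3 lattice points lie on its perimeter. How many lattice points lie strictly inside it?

Pick's theorem A = I + B/2 − 1 rearranges to I = A − B/2 + 1 = 496.5 − 3/2 + 1 = 496.

496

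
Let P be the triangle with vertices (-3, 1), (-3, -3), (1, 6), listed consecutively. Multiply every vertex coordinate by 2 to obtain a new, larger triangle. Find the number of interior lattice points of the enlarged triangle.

27

The shoelace formula gives twice the area as |[(-3)·(-3) − (-3)·1] + [(-3)·6 − 1·(-3)] + [1·1 − (-3)·6]| = 16, so the area is 8.
Along each edge there are gcd(|Δx|,|Δy|)+1 lattice points, so counting each shared vertex once the boundary has gcd(0,4) + gcd(4,9) + gcd(4,5) = 4+1+1 = 6.
Scaling by 2 multiplies the area by 2² = 4 (so the new area is 32) and multiplies the boundary lattice-point count by 2, giving 12.
By Pick's theorem, the interior count of the dilated polygon is 32 − 12/2 + 1 = 27.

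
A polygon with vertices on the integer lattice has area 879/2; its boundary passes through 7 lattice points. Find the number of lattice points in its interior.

From Pick's theorem, I = A − B/2 + 1 = 879/2 − 7/2 + 1 = 437.

437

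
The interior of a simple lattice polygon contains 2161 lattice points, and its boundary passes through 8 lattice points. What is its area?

2164

By Pick's theorem, A = I + B/2 − 1 = 2161 + 8/2 − 1 = 2164.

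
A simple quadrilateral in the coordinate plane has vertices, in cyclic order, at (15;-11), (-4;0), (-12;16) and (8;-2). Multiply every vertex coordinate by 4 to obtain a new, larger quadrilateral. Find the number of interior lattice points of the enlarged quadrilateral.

2137

Using the shoelace formula, 2A = |(15·0 − (-4)·(-11)) + ((-4)·16 − (-12)·0) + ((-12)·(-2) − 8·16) + (8·(-11) − 15·(-2))| = 270, so the area is 135.
The number of boundary lattice points is Σ gcd(|Δx|,|Δy|) = gcd(19,11) + gcd(8,16) + gcd(20,18) + gcd(7,9) = 1+8+2+1 = 12.
Scaling by 4 multiplies the area by 4² = 16 (so the new area is 2160) and multiplies the boundary lattice-point count by 4, giving 48.
By Pick's theorem, the interior count of the dilated polygon is 2160 − 48/2 + 1 = 2137.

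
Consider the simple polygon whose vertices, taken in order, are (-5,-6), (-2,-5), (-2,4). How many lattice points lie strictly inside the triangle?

9

The shoelace formula gives twice the area as |((-5)·(-5) − (-2)·(-6)) + ((-2)·4 − (-2)·(-5)) + ((-2)·(-6) − (-5)·4)| = 27, so the area is 13.5.
The number of boundary lattice points is Σ gcd(|Δx|,|Δy|) = gcd(3,1) + gcd(0,9) + gcd(3,10) = 1+9+1 = 11.
Pick's theorem gives I = A − B/2 + 1 = 13.5 − 11/2 + 1 = 9.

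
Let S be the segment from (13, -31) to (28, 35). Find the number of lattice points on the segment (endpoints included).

4

The number of lattice points on a segment between lattice points is gcd(|Δx|,|Δy|) + 1 = gcd(15,66) + 1 = 3 + 1 = 4.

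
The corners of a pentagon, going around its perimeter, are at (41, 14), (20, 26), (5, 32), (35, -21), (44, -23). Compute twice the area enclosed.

Using the shoelace formula, 2A = |(41·26 − 20·14) + (20·32 − 5·26) + (5·(-21) − 35·32) + (35·(-23) − 44·(-21)) + (44·14 − 41·(-23))| = 1749, so the area is 1749/2.

1749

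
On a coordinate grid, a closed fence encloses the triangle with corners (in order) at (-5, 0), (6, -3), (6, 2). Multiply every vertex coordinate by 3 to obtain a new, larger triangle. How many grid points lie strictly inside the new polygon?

The shoelace formula gives twice the area as |((-5)·(-3) − 6·0) + (6·2 − 6·(-3)) + (6·0 − (-5)·2)| = 55, so the area is 55/2.
The number of boundary lattice points is Σ gcd(|Δx|,|Δy|) = gcd(11,3) + gcd(0,5) + gcd(11,2) = 1+5+1 = 7.
Scaling by 3 multiplies the area by 3² = 9 (so the new area is 247.5) and multiplies the boundary lattice-point count by 3, giving 21.
By Pick's theorem, the interior count of the dilated polygon is 247.5 − 21/2 + 1 = 238.

238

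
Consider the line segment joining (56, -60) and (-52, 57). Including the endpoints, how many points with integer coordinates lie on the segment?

The number of lattice points on a segment between lattice points is gcd(|Δx|,|Δy|) + 1 = gcd(108,117) + 1 = 9 + 1 = 10.

10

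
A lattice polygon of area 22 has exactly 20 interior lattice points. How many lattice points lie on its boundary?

Pick's theorem gives A = I + B/2 − 1, so B = 2(A − I + 1) = 2(22 − 20 + 1) = 6.

6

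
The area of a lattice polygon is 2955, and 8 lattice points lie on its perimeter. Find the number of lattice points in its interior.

2952

From Pick's theorem, I = A − B/2 + 1 = 2955 − 8/2 + 1 = 2952.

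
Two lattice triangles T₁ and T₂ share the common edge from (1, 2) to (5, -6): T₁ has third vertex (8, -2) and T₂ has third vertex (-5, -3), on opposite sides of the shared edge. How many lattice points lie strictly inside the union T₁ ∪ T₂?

The union is the simple quadrilateral with vertices (1, 2), (8, -2), (5, -6), (-5, -3) in order.
Using the shoelace formula, 2A = |[1·(-2) − 8·2] + [8·(-6) − 5·(-2)] + [5·(-3) − (-5)·(-6)] + [(-5)·2 − 1·(-3)]| = 108, so the area is 54.
The number of boundary lattice points is Σ gcd(|Δx|,|Δy|) = gcd(7,4) + gcd(3,4) + gcd(10,3) + gcd(6,5) = 1+1+1+1 = 4.
By Pick's theorem I = A − B/2 + 1 = 54 − 4/2 + 1 = 53.

53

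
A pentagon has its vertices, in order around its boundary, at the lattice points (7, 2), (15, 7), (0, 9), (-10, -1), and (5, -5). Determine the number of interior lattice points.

Using the shoelace formula, 2A = |[7·7 − 15·2] + [15·9 − 0·7] + [0·(-1) − (-10)·9] + [(-10)·(-5) − 5·(-1)] + [5·2 − 7·(-5)]| = 344, so the area is 172.
The number of boundary lattice points is Σ gcd(|Δx|,|Δy|) = gcd(8,5) + gcd(15,2) + gcd(10,10) + gcd(15,4) + gcd(2,7) = 1+1+10+1+1 = 14.
By Pick's theorem A = I + B/2 − 1, so I = 172 − 14/2 + 1 = 166.

166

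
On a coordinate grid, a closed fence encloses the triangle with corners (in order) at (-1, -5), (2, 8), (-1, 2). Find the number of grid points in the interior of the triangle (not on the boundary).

By the shoelace formula, twice the signed area is |((-1)·8 − 2·(-5)) + (2·2 − (-1)·8) + ((-1)·(-5) − (-1)·2)| = 21, so the area is 10.5.
Summing gcd(|Δx|,|Δy|) over the edges gives the boundary count: gcd(3,13) + gcd(3,6) + gcd(0,7) = 1+3+7 = 11.
Pick's theorem gives I = A − B/2 + 1 = 10.5 − 11/2 + 1 = 6.

6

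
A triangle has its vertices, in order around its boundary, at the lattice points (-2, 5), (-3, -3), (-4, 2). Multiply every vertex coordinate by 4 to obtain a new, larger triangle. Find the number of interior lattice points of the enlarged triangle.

99

By the shoelace formula, twice the signed area is |[(-2)·(-3) − (-3)·5] + [(-3)·2 − (-4)·(-3)] + [(-4)·5 − (-2)·2]| = 13, so the area is 6.5.
Summing gcd(|Δx|,|Δy|) over the edges gives the boundary count: gcd(1,8) + gcd(1,5) + gcd(2,3) = 1+1+1 = 3.
Scaling by 4 multiplies the area by 4² = 16 (so the new area is 104) and multiplies the boundary lattice-point count by 4, giving 12.
By Pick's theorem, the interior count of the dilated polygon is 104 − 12/2 + 1 = 99.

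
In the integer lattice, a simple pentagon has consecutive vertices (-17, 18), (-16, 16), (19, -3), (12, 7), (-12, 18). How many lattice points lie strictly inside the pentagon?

By the shoelace formula, twice the signed area is |[(-17)·16 − (-16)·18] + [(-16)·(-3) − 19·16] + [19·7 − 12·(-3)] + [12·18 − (-12)·7] + [(-12)·18 − (-17)·18]| = 319, so the area is 319/2.
The number of boundary lattice points is Σ gcd(|Δx|,|Δy|) = gcd(1,2) + gcd(35,19) + gcd(7,10) + gcd(24,11) + gcd(5,0) = 1+1+1+1+5 = 9.
Pick's theorem gives I = A − B/2 + 1 = 319/2 − 9/2 + 1 = 156.

156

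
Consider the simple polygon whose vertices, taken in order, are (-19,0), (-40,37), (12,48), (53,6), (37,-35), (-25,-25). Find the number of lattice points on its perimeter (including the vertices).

7

The number of boundary lattice points is Σ gcd(|Δx|,|Δy|) = gcd(21,37) + gcd(52,11) + gcd(41,42) + gcd(16,41) + gcd(62,10) + gcd(6,25) = 1+1+1+1+2+1 = 7.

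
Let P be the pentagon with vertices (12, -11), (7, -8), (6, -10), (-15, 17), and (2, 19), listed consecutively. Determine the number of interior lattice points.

By the shoelace formula, twice the signed area is |[12·(-8) − 7·(-11)] + [7·(-10) − 6·(-8)] + [6·17 − (-15)·(-10)] + [(-15)·19 − 2·17] + [2·(-11) − 12·19]| = 658, so the area is 329.
Along each edge there are gcd(|Δx|,|Δy|)+1 lattice points, so counting each shared vertex once the boundary has gcd(5,3) + gcd(1,2) + gcd(21,27) + gcd(17,2) + gcd(10,30) = 1+1+3+1+10 = 16.
Pick's theorem gives I = A − B/2 + 1 = 329 − 16/2 + 1 = 322.

322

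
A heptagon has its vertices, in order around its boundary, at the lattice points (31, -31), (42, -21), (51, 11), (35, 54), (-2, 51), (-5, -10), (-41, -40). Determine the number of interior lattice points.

Using the shoelace formula, 2A = |[31·(-21) − 42·(-31)] + [42·11 − 51·(-21)] + [51·54 − 35·11] + [35·51 − (-2)·54] + [(-2)·(-10) − (-5)·51] + [(-5)·(-40) − (-41)·(-10)] + [(-41)·(-31) − 31·(-40)]| = 9022, so the area is 4511.
The number of boundary lattice points is Σ gcd(|Δx|,|Δy|) = gcd(11,10) + gcd(9,32) + gcd(16,43) + gcd(37,3) + gcd(3,61) + gcd(36,30) + gcd(72,9) = 1+1+1+1+1+6+9 = 20.
By Pick's theorem A = I + B/2 − 1, so I = 4511 − 20/2 + 1 = 4502.

4502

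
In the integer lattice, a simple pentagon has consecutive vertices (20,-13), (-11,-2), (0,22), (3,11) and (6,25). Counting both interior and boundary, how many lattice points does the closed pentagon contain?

534

Using the shoelace formula, 2A = |(20·(-2) − (-11)·(-13)) + ((-11)·22 − 0·(-2)) + (0·11 − 3·22) + (3·25 − 6·11) + (6·(-13) − 20·25)| = 1060, so the area is 530.
The number of boundary lattice points is Σ gcd(|Δx|,|Δy|) = gcd(31,11) + gcd(11,24) + gcd(3,11) + gcd(3,14) + gcd(14,38) = 1+1+1+1+2 = 6.
Pick's theorem gives I = A − B/2 + 1 = 530 − 6/2 + 1 = 528, so the closed region contains I + B = 528 + 6 = 534 lattice points.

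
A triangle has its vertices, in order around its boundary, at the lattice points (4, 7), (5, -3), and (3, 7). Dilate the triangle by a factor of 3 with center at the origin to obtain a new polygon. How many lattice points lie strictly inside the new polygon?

40

Using the shoelace formula, 2A = |(4·(-3) − 5·7) + (5·7 − 3·(-3)) + (3·7 − 4·7)| = 10, so the area is 5.
The number of boundary lattice points is Σ gcd(|Δx|,|Δy|) = gcd(1,10) + gcd(2,10) + gcd(1,0) = 1+2+1 = 4.
Scaling by 3 multiplies the area by 3² = 9 (so the new area is 45) and multiplies the boundary lattice-point count by 3, giving 12.
By Pick's theorem, the interior count of the dilated polygon is 45 − 12/2 + 1 = 40.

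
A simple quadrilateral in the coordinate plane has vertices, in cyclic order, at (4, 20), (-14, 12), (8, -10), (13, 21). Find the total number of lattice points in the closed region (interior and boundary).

437

Using the shoelace formula, 2A = |(4·12 − (-14)·20) + ((-14)·(-10) − 8·12) + (8·21 − 13·(-10)) + (13·20 − 4·21)| = 846, so the area is 423.
Summing gcd(|Δx|,|Δy|) over the edges gives the boundary count: gcd(18,8) + gcd(22,22) + gcd(5,31) + gcd(9,1) = 2+22+1+1 = 26.
Pick's theorem gives I = A − B/2 + 1 = 423 − 26/2 + 1 = 411, so the closed region contains I + B = 411 + 26 = 437 lattice points.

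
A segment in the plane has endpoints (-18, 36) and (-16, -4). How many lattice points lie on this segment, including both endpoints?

3

The number of lattice points on a segment between lattice points is gcd(|Δx|,|Δy|) + 1 = gcd(2,40) + 1 = 2 + 1 = 3.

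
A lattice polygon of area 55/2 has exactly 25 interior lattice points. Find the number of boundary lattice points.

Pick's theorem gives A = I + B/2 − 1, so B = 2(A − I + 1) = 2(55/2 − 25 + 1) = 7.

7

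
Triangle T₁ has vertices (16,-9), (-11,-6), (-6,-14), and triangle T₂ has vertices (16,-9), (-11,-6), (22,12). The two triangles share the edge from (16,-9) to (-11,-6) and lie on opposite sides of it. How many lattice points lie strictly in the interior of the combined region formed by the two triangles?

390

The union is the simple quadrilateral with vertices (16,-9), (-6,-14), (-11,-6), (22,12) in order.
The shoelace formula gives twice the area as |[16·(-14) − (-6)·(-9)] + [(-6)·(-6) − (-11)·(-14)] + [(-11)·12 − 22·(-6)] + [22·(-9) − 16·12]| = 786, so the area is 393.
Summing gcd(|Δx|,|Δy|) over the edges gives the boundary count: gcd(22,5) + gcd(5,8) + gcd(33,18) + gcd(6,21) = 1+1+3+3 = 8.
By Pick's theorem I = A − B/2 + 1 = 393 − 8/2 + 1 = 390.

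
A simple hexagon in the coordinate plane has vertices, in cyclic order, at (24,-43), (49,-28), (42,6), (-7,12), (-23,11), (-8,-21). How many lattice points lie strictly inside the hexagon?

2530

The shoelace formula gives twice the area as |[24·(-28) − 49·(-43)] + [49·6 − 42·(-28)] + [42·12 − (-7)·6] + [(-7)·11 − (-23)·12] + [(-23)·(-21) − (-8)·11] + [(-8)·(-43) − 24·(-21)]| = 5069, so the area is 5069/2.
Summing gcd(|Δx|,|Δy|) over the edges gives the boundary count: gcd(25,15) + gcd(7,34) + gcd(49,6) + gcd(16,1) + gcd(15,32) + gcd(32,22) = 5+1+1+1+1+2 = 11.
Pick's theorem gives I = A − B/2 + 1 = 5069/2 − 11/2 + 1 = 2530.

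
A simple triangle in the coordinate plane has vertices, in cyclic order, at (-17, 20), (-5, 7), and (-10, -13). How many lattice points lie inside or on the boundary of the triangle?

Using the shoelace formula, 2A = |[(-17)·7 − (-5)·20] + [(-5)·(-13) − (-10)·7] + [(-10)·20 − (-17)·(-13)]| = 305, so the area is 152.5.
The number of boundary lattice points is Σ gcd(|Δx|,|Δy|) = gcd(12,13) + gcd(5,20) + gcd(7,33) = 1+5+1 = 7.
Pick's theorem gives I = A − B/2 + 1 = 152.5 − 7/2 + 1 = 150, so the closed region contains I + B = 150 + 7 = 157 lattice points.

157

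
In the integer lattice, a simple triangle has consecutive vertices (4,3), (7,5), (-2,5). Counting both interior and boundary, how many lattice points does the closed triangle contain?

16

The shoelace formula gives twice the area as |[4·5 − 7·3] + [7·5 − (-2)·5] + [(-2)·3 − 4·5]| = 18, so the area is 9.
The number of boundary lattice points is Σ gcd(|Δx|,|Δy|) = gcd(3,2) + gcd(9,0) + gcd(6,2) = 1+9+2 = 12.
Pick's theorem gives I = A − B/2 + 1 = 9 − 12/2 + 1 = 4, so the closed region contains I + B = 4 + 12 = 16 lattice points.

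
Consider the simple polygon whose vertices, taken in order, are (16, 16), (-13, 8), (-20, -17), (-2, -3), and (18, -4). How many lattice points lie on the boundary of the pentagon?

The number of boundary lattice points is Σ gcd(|Δx|,|Δy|) = gcd(29,8) + gcd(7,25) + gcd(18,14) + gcd(20,1) + gcd(2,20) = 1+1+2+1+2 = 7.

7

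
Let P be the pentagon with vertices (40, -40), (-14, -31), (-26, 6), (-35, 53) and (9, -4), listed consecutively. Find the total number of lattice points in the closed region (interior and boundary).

2205

Using the shoelace formula, 2A = |[40·(-31) − (-14)·(-40)] + [(-14)·6 − (-26)·(-31)] + [(-26)·53 − (-35)·6] + [(-35)·(-4) − 9·53] + [9·(-40) − 40·(-4)]| = 4395, so the area is 2197.5.
Summing gcd(|Δx|,|Δy|) over the edges gives the boundary count: gcd(54,9) + gcd(12,37) + gcd(9,47) + gcd(44,57) + gcd(31,36) = 9+1+1+1+1 = 13.
Pick's theorem gives I = A − B/2 + 1 = 2197.5 − 13/2 + 1 = 2192, so the closed region contains I + B = 2192 + 13 = 2205 lattice points.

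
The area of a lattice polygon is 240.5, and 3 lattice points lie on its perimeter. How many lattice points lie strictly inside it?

Pick's theorem A = I + B/2 − 1 rearranges to I = A − B/2 + 1 = 240.5 − 3/2 + 1 = 240.

240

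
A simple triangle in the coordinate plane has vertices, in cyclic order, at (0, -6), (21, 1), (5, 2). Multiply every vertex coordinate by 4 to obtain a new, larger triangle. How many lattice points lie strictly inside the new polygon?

The shoelace formula gives twice the area as |[0·1 − 21·(-6)] + [21·2 − 5·1] + [5·(-6) − 0·2]| = 133, so the area is 66.5.
Summing gcd(|Δx|,|Δy|) over the edges gives the boundary count: gcd(21,7) + gcd(16,1) + gcd(5,8) = 7+1+1 = 9.
Scaling by 4 multiplies the area by 4² = 16 (so the new area is 1064) and multiplies the boundary lattice-point count by 4, giving 36.
By Pick's theorem, the interior count of the dilated polygon is 1064 − 36/2 + 1 = 1047.

1047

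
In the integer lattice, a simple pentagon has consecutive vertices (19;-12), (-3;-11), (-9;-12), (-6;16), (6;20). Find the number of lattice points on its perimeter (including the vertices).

Along each edge there are gcd(|Δx|,|Δy|)+1 lattice points, so counting each shared vertex once the boundary has gcd(22,1) + gcd(6,1) + gcd(3,28) + gcd(12,4) + gcd(13,32) = 1+1+1+4+1 = 8.

8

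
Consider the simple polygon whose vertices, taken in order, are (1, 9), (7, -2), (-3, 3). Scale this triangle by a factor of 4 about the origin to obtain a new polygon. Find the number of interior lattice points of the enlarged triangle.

625

Using the shoelace formula, 2A = |[1·(-2) − 7·9] + [7·3 − (-3)·(-2)] + [(-3)·9 − 1·3]| = 80, so the area is 40.
Along each edge there are gcd(|Δx|,|Δy|)+1 lattice points, so counting each shared vertex once the boundary has gcd(6,11) + gcd(10,5) + gcd(4,6) = 1+5+2 = 8.
Scaling by 4 multiplies the area by 4² = 16 (so the new area is 640) and multiplies the boundary lattice-point count by 4, giving 32.
By Pick's theorem, the interior count of the dilated polygon is 640 − 32/2 + 1 = 625.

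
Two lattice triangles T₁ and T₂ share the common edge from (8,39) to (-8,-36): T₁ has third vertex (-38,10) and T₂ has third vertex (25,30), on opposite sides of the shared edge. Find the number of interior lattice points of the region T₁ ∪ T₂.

The union is the simple quadrilateral with vertices (8,39), (-38,10), (-8,-36), (25,30) in order.
Using the shoelace formula, 2A = |[8·10 − (-38)·39] + [(-38)·(-36) − (-8)·10] + [(-8)·30 − 25·(-36)] + [25·39 − 8·30]| = 4405, so the area is 4405/2.
The number of boundary lattice points is Σ gcd(|Δx|,|Δy|) = gcd(46,29) + gcd(30,46) + gcd(33,66) + gcd(17,9) = 1+2+33+1 = 37.
By Pick's theorem I = A − B/2 + 1 = 4405/2 − 37/2 + 1 = 2185.

2185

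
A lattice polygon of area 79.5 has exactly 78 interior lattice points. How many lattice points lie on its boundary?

Pick's theorem gives A = I + B/2 − 1, so B = 2(A − I + 1) = 2(79.5 − 78 + 1) = 5.

5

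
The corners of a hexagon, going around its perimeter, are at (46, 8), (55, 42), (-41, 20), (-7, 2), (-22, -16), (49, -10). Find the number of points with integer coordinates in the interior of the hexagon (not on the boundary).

By the shoelace formula, twice the signed area is |[46·42 − 55·8] + [55·20 − (-41)·42] + [(-41)·2 − (-7)·20] + [(-7)·(-16) − (-22)·2] + [(-22)·(-10) − 49·(-16)] + [49·8 − 46·(-10)]| = 6384, so the area is 3192.
Along each edge there are gcd(|Δx|,|Δy|)+1 lattice points, so counting each shared vertex once the boundary has gcd(9,34) + gcd(96,22) + gcd(34,18) + gcd(15,18) + gcd(71,6) + gcd(3,18) = 1+2+2+3+1+3 = 12.
By Pick's theorem A = I + B/2 − 1, so I = 3192 − 12/2 + 1 = 3187.

3187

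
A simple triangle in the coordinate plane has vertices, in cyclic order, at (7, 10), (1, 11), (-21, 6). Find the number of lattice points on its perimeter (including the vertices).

6

The number of boundary lattice points is Σ gcd(|Δx|,|Δy|) = gcd(6,1) + gcd(22,5) + gcd(28,4) = 1+1+4 = 6.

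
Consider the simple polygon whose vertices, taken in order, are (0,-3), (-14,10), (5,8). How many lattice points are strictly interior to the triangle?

109

By the shoelace formula, twice the signed area is |(0·10 − (-14)·(-3)) + ((-14)·8 − 5·10) + (5·(-3) − 0·8)| = 219, so the area is 219/2.
Summing gcd(|Δx|,|Δy|) over the edges gives the boundary count: gcd(14,13) + gcd(19,2) + gcd(5,11) = 1+1+1 = 3.
By Pick's theorem A = I + B/2 − 1, so I = 219/2 − 3/2 + 1 = 109.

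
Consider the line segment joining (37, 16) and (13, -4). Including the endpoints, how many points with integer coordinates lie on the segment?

The number of lattice points on a segment between lattice points is gcd(|Δx|,|Δy|) + 1 = gcd(24,20) + 1 = 4 + 1 = 5.

5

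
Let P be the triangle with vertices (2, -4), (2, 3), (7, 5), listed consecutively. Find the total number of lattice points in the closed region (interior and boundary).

Using the shoelace formula, 2A = |[2·3 − 2·(-4)] + [2·5 − 7·3] + [7·(-4) − 2·5]| = 35, so the area is 17.5.
Along each edge there are gcd(|Δx|,|Δy|)+1 lattice points, so counting each shared vertex once the boundary has gcd(0,7) + gcd(5,2) + gcd(5,9) = 7+1+1 = 9.
Pick's theorem gives I = A − B/2 + 1 = 17.5 − 9/2 + 1 = 14, so the closed region contains I + B = 14 + 9 = 23 lattice points.

23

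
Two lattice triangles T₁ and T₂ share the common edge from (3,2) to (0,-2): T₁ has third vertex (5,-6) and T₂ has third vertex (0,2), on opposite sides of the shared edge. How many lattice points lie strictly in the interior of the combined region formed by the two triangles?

The union is the simple quadrilateral with vertices (3,2), (5,-6), (0,-2), (0,2) in order.
By the shoelace formula, twice the signed area is |[3·(-6) − 5·2] + [5·(-2) − 0·(-6)] + [0·2 − 0·(-2)] + [0·2 − 3·2]| = 44, so the area is 22.
Summing gcd(|Δx|,|Δy|) over the edges gives the boundary count: gcd(2,8) + gcd(5,4) + gcd(0,4) + gcd(3,0) = 2+1+4+3 = 10.
By Pick's theorem I = A − B/2 + 1 = 22 − 10/2 + 1 = 18.

18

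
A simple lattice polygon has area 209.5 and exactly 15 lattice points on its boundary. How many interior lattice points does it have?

203

From Pick's theorem, I = A − B/2 + 1 = 209.5 − 15/2 + 1 = 203.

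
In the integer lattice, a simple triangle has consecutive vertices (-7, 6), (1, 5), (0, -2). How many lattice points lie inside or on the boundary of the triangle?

31

By the shoelace formula, twice the signed area is |((-7)·5 − 1·6) + (1·(-2) − 0·5) + (0·6 − (-7)·(-2))| = 57, so the area is 57/2.
The number of boundary lattice points is Σ gcd(|Δx|,|Δy|) = gcd(8,1) + gcd(1,7) + gcd(7,8) = 1+1+1 = 3.
Pick's theorem gives I = A − B/2 + 1 = 57/2 − 3/2 + 1 = 28, so the closed region contains I + B = 28 + 3 = 31 lattice points.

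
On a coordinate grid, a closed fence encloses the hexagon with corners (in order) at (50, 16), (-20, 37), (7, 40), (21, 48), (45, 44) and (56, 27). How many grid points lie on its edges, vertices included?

Along each edge there are gcd(|Δx|,|Δy|)+1 lattice points, so counting each shared vertex once the boundary has gcd(70,21) + gcd(27,3) + gcd(14,8) + gcd(24,4) + gcd(11,17) + gcd(6,11) = 7+3+2+4+1+1 = 18.

18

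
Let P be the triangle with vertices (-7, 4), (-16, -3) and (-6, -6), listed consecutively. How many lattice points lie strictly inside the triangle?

Using the shoelace formula, 2A = |((-7)·(-3) − (-16)·4) + ((-16)·(-6) − (-6)·(-3)) + ((-6)·4 − (-7)·(-6))| = 97, so the area is 48.5.
Summing gcd(|Δx|,|Δy|) over the edges gives the boundary count: gcd(9,7) + gcd(10,3) + gcd(1,10) = 1+1+1 = 3.
Pick's theorem gives I = A − B/2 + 1 = 48.5 − 3/2 + 1 = 48.

48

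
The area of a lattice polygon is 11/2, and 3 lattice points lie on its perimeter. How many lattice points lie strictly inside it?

5

Pick's theorem A = I + B/2 − 1 rearranges to I = A − B/2 + 1 = 11/2 − 3/2 + 1 = 5.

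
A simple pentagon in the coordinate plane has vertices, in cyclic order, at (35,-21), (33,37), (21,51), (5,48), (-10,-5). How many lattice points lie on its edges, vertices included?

Along each edge there are gcd(|Δx|,|Δy|)+1 lattice points, so counting each shared vertex once the boundary has gcd(2,58) + gcd(12,14) + gcd(16,3) + gcd(15,53) + gcd(45,16) = 2+2+1+1+1 = 7.

7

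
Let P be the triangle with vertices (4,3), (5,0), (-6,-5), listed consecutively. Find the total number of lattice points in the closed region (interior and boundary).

The shoelace formula gives twice the area as |(4·0 − 5·3) + (5·(-5) − (-6)·0) + ((-6)·3 − 4·(-5))| = 38, so the area is 19.
The number of boundary lattice points is Σ gcd(|Δx|,|Δy|) = gcd(1,3) + gcd(11,5) + gcd(10,8) = 1+1+2 = 4.
Pick's theorem gives I = A − B/2 + 1 = 19 − 4/2 + 1 = 18, so the closed region contains I + B = 18 + 4 = 22 lattice points.

22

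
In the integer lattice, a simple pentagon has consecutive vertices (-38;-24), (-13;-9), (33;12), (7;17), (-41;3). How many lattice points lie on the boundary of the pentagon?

Along each edge there are gcd(|Δx|,|Δy|)+1 lattice points, so counting each shared vertex once the boundary has gcd(25,15) + gcd(46,21) + gcd(26,5) + gcd(48,14) + gcd(3,27) = 5+1+1+2+3 = 12.

12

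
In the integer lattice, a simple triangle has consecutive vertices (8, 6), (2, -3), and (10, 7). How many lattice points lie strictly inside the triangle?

By the shoelace formula, twice the signed area is |[8·(-3) − 2·6] + [2·7 − 10·(-3)] + [10·6 − 8·7]| = 12, so the area is 6.
The number of boundary lattice points is Σ gcd(|Δx|,|Δy|) = gcd(6,9) + gcd(8,10) + gcd(2,1) = 3+2+1 = 6.
By Pick's theorem A = I + B/2 − 1, so I = 6 − 6/2 + 1 = 4.

4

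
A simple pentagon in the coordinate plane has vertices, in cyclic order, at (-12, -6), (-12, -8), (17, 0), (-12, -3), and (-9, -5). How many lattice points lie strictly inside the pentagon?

66

Using the shoelace formula, 2A = |((-12)·(-8) − (-12)·(-6)) + ((-12)·0 − 17·(-8)) + (17·(-3) − (-12)·0) + ((-12)·(-5) − (-9)·(-3)) + ((-9)·(-6) − (-12)·(-5))| = 136, so the area is 68.
Summing gcd(|Δx|,|Δy|) over the edges gives the boundary count: gcd(0,2) + gcd(29,8) + gcd(29,3) + gcd(3,2) + gcd(3,1) = 2+1+1+1+1 = 6.
By Pick's theorem A = I + B/2 − 1, so I = 68 − 6/2 + 1 = 66.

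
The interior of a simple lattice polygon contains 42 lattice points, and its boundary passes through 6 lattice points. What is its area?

44

By Pick's theorem, A = I + B/2 − 1 = 42 + 6/2 − 1 = 44.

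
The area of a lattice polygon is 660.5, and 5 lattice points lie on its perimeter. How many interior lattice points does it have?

From Pick's theorem, I = A − B/2 + 1 = 660.5 − 5/2 + 1 = 659.

659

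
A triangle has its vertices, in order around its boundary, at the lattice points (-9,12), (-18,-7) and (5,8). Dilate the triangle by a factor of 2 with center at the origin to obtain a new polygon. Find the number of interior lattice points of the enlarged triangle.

Using the shoelace formula, 2A = |((-9)·(-7) − (-18)·12) + ((-18)·8 − 5·(-7)) + (5·12 − (-9)·8)| = 302, so the area is 151.
Summing gcd(|Δx|,|Δy|) over the edges gives the boundary count: gcd(9,19) + gcd(23,15) + gcd(14,4) = 1+1+2 = 4.
Scaling by 2 multiplies the area by 2² = 4 (so the new area is 604) and multiplies the boundary lattice-point count by 2, giving 8.
By Pick's theorem, the interior count of the dilated polygon is 604 − 8/2 + 1 = 601.

601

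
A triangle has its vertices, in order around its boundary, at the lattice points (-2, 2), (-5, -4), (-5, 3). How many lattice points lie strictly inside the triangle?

Using the shoelace formula, 2A = |((-2)·(-4) − (-5)·2) + ((-5)·3 − (-5)·(-4)) + ((-5)·2 − (-2)·3)| = 21, so the area is 10.5.
Summing gcd(|Δx|,|Δy|) over the edges gives the boundary count: gcd(3,6) + gcd(0,7) + gcd(3,1) = 3+7+1 = 11.
By Pick's theorem A = I + B/2 − 1, so I = 10.5 − 11/2 + 1 = 6.

6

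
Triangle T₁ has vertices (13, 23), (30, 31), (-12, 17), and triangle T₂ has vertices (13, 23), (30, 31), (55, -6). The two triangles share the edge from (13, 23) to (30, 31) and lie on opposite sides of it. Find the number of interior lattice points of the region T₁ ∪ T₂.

456

The union is the simple quadrilateral with vertices (13, 23), (-12, 17), (30, 31), (55, -6) in order.
Using the shoelace formula, 2A = |[13·17 − (-12)·23] + [(-12)·31 − 30·17] + [30·(-6) − 55·31] + [55·23 − 13·(-6)]| = 927, so the area is 927/2.
Summing gcd(|Δx|,|Δy|) over the edges gives the boundary count: gcd(25,6) + gcd(42,14) + gcd(25,37) + gcd(42,29) = 1+14+1+1 = 17.
By Pick's theorem I = A − B/2 + 1 = 927/2 − 17/2 + 1 = 456.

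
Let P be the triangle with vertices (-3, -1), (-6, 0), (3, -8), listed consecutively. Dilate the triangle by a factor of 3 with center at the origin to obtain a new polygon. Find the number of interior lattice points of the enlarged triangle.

The shoelace formula gives twice the area as |((-3)·0 − (-6)·(-1)) + ((-6)·(-8) − 3·0) + (3·(-1) − (-3)·(-8))| = 15, so the area is 7.5.
Along each edge there are gcd(|Δx|,|Δy|)+1 lattice points, so counting each shared vertex once the boundary has gcd(3,1) + gcd(9,8) + gcd(6,7) = 1+1+1 = 3.
Scaling by 3 multiplies the area by 3² = 9 (so the new area is 67.5) and multiplies the boundary lattice-point count by 3, giving 9.
By Pick's theorem, the interior count of the dilated polygon is 67.5 − 9/2 + 1 = 64.

64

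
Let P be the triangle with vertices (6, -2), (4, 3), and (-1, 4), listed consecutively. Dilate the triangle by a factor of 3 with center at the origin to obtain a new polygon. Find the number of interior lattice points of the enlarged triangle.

100

The shoelace formula gives twice the area as |(6·3 − 4·(-2)) + (4·4 − (-1)·3) + ((-1)·(-2) − 6·4)| = 23, so the area is 23/2.
Summing gcd(|Δx|,|Δy|) over the edges gives the boundary count: gcd(2,5) + gcd(5,1) + gcd(7,6) = 1+1+1 = 3.
Scaling by 3 multiplies the area by 3² = 9 (so the new area is 103.5) and multiplies the boundary lattice-point count by 3, giving 9.
By Pick's theorem, the interior count of the dilated polygon is 103.5 − 9/2 + 1 = 100.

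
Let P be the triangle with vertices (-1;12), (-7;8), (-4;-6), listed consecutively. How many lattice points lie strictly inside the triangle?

Using the shoelace formula, 2A = |((-1)·8 − (-7)·12) + ((-7)·(-6) − (-4)·8) + ((-4)·12 − (-1)·(-6))| = 96, so the area is 48.
Summing gcd(|Δx|,|Δy|) over the edges gives the boundary count: gcd(6,4) + gcd(3,14) + gcd(3,18) = 2+1+3 = 6.
By Pick's theorem A = I + B/2 − 1, so I = 48 − 6/2 + 1 = 46.

46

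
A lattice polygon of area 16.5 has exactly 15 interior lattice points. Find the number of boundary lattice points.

Pick's theorem gives A = I + B/2 − 1, so B = 2(A − I + 1) = 2(16.5 − 15 + 1) = 5.

5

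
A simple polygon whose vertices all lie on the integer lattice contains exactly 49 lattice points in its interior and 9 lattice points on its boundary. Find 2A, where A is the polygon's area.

105

By Pick's theorem, A = I + B/2 − 1 = 49 + 9/2 − 1 = 105/2.
Hence 2A = 105.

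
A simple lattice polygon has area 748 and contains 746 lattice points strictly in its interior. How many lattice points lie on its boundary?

6

Pick's theorem gives A = I + B/2 − 1, so B = 2(A − I + 1) = 2(748 − 746 + 1) = 6.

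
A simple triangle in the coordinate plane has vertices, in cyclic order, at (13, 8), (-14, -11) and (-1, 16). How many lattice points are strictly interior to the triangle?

The shoelace formula gives twice the area as |[13·(-11) − (-14)·8] + [(-14)·16 − (-1)·(-11)] + [(-1)·8 − 13·16]| = 482, so the area is 241.
Summing gcd(|Δx|,|Δy|) over the edges gives the boundary count: gcd(27,19) + gcd(13,27) + gcd(14,8) = 1+1+2 = 4.
By Pick's theorem A = I + B/2 − 1, so I = 241 − 4/2 + 1 = 240.

240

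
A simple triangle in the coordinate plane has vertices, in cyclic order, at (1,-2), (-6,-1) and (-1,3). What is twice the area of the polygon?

The shoelace formula gives twice the area as |[1·(-1) − (-6)·(-2)] + [(-6)·3 − (-1)·(-1)] + [(-1)·(-2) − 1·3]| = 33, so the area is 33/2.

33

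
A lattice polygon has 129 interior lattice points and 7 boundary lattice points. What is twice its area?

Pick's theorem states A = I + B/2 − 1, so A = 129 + 7/2 − 1 = 263/2.
Hence 2A = 263.

263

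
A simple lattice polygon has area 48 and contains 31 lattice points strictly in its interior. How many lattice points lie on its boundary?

Pick's theorem gives A = I + B/2 − 1, so B = 2(A − I + 1) = 2(48 − 31 + 1) = 36.

36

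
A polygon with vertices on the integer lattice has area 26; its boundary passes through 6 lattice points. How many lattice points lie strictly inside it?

Pick's theorem A = I + B/2 − 1 rearranges to I = A − B/2 + 1 = 26 − 6/2 + 1 = 24.

24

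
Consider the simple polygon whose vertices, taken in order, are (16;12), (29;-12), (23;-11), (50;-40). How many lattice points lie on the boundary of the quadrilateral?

5

Along each edge there are gcd(|Δx|,|Δy|)+1 lattice points, so counting each shared vertex once the boundary has gcd(13,24) + gcd(6,1) + gcd(27,29) + gcd(34,52) = 1+1+1+2 = 5.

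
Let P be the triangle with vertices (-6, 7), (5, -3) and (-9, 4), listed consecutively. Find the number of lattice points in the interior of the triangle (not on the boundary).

The shoelace formula gives twice the area as |[(-6)·(-3) − 5·7] + [5·4 − (-9)·(-3)] + [(-9)·7 − (-6)·4]| = 63, so the area is 31.5.
The number of boundary lattice points is Σ gcd(|Δx|,|Δy|) = gcd(11,10) + gcd(14,7) + gcd(3,3) = 1+7+3 = 11.
Pick's theorem gives I = A − B/2 + 1 = 31.5 − 11/2 + 1 = 27.

27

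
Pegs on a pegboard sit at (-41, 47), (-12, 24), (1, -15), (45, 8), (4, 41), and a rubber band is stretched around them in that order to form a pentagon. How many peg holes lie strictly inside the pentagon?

The shoelace formula gives twice the area as |((-41)·24 − (-12)·47) + ((-12)·(-15) − 1·24) + (1·8 − 45·(-15)) + (45·41 − 4·8) + (4·47 − (-41)·41)| = 4101, so the area is 4101/2.
Summing gcd(|Δx|,|Δy|) over the edges gives the boundary count: gcd(29,23) + gcd(13,39) + gcd(44,23) + gcd(41,33) + gcd(45,6) = 1+13+1+1+3 = 19.
Pick's theorem gives I = A − B/2 + 1 = 4101/2 − 19/2 + 1 = 2042.

2042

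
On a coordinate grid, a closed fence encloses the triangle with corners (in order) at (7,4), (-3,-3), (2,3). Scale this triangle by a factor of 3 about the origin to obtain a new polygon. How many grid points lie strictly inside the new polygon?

109

By the shoelace formula, twice the signed area is |[7·(-3) − (-3)·4] + [(-3)·3 − 2·(-3)] + [2·4 − 7·3]| = 25, so the area is 12.5.
Summing gcd(|Δx|,|Δy|) over the edges gives the boundary count: gcd(10,7) + gcd(5,6) + gcd(5,1) = 1+1+1 = 3.
Scaling by 3 multiplies the area by 3² = 9 (so the new area is 225/2) and multiplies the boundary lattice-point count by 3, giving 9.
By Pick's theorem, the interior count of the dilated polygon is 225/2 − 9/2 + 1 = 109.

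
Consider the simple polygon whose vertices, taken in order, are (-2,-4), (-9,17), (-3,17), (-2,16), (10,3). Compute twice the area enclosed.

By the shoelace formula, twice the signed area is |((-2)·17 − (-9)·(-4)) + ((-9)·17 − (-3)·17) + ((-3)·16 − (-2)·17) + ((-2)·3 − 10·16) + (10·(-4) − (-2)·3)| = 386, so the area is 193.

386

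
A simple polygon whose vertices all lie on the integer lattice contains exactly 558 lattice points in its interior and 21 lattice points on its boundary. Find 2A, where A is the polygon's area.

1135

Pick's theorem states A = I + B/2 − 1, so A = 558 + 21/2 − 1 = 1135/2.
Hence 2A = 1135.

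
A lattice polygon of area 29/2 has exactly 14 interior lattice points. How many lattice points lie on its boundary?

3

Pick's theorem gives A = I + B/2 − 1, so B = 2(A − I + 1) = 2(29/2 − 14 + 1) = 3.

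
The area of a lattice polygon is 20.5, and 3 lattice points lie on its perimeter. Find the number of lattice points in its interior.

20

Pick's theorem A = I + B/2 − 1 rearranges to I = A − B/2 + 1 = 20.5 − 3/2 + 1 = 20.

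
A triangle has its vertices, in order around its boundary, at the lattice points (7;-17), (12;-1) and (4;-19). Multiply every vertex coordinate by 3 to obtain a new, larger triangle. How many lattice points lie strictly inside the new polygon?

Using the shoelace formula, 2A = |(7·(-1) − 12·(-17)) + (12·(-19) − 4·(-1)) + (4·(-17) − 7·(-19))| = 38, so the area is 19.
The number of boundary lattice points is Σ gcd(|Δx|,|Δy|) = gcd(5,16) + gcd(8,18) + gcd(3,2) = 1+2+1 = 4.
Scaling by 3 multiplies the area by 3² = 9 (so the new area is 171) and multiplies the boundary lattice-point count by 3, giving 12.
By Pick's theorem, the interior count of the dilated polygon is 171 − 12/2 + 1 = 166.

166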